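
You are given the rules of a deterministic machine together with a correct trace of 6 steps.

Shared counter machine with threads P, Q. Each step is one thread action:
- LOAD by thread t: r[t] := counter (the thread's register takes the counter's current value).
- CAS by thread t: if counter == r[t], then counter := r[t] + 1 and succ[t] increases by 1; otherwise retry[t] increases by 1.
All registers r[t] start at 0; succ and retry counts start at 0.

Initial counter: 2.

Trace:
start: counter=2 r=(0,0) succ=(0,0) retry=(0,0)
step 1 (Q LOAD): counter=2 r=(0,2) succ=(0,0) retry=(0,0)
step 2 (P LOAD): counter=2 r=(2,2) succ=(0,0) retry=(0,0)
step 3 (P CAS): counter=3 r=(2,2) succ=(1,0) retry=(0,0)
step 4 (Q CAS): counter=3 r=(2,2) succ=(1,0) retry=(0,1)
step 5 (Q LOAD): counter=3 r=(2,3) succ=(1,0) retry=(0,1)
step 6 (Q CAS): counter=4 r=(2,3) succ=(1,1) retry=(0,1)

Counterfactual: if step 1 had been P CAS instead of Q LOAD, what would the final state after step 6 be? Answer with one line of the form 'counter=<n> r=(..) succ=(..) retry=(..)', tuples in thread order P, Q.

(re-executing from step 1 with the substitution; state before step 1: counter=2 r=(0,0) succ=(0,0) retry=(0,0))
step 1 (P CAS): counter=2 r=(0,0) succ=(0,0) retry=(1,0)
step 2 (P LOAD): counter=2 r=(2,0) succ=(0,0) retry=(1,0)
step 3 (P CAS): counter=3 r=(2,0) succ=(1,0) retry=(1,0)
step 4 (Q CAS): counter=3 r=(2,0) succ=(1,0) retry=(1,1)
step 5 (Q LOAD): counter=3 r=(2,3) succ=(1,0) retry=(1,1)
step 6 (Q CAS): counter=4 r=(2,3) succ=(1,1) retry=(1,1)

counter=4 r=(2,3) succ=(1,1) retry=(1,1)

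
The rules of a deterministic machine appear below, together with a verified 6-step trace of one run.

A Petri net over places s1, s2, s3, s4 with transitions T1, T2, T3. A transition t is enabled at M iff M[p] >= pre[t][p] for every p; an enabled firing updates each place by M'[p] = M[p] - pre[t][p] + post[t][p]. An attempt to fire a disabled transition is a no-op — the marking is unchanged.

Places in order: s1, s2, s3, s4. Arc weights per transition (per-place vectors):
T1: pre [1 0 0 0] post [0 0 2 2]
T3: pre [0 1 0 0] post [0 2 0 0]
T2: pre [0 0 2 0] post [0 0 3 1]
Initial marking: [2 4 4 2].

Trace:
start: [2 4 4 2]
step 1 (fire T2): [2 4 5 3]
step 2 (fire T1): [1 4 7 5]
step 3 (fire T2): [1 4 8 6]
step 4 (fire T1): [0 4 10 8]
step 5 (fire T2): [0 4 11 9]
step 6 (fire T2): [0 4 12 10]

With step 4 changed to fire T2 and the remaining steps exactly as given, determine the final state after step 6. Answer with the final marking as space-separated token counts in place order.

1 4 11 9

(re-executing from step 4 with the substitution; state before step 4: [1 4 8 6])
step 4 (fire T2): [1 4 9 7]
step 5 (fire T2): [1 4 10 8]
step 6 (fire T2): [1 4 11 9]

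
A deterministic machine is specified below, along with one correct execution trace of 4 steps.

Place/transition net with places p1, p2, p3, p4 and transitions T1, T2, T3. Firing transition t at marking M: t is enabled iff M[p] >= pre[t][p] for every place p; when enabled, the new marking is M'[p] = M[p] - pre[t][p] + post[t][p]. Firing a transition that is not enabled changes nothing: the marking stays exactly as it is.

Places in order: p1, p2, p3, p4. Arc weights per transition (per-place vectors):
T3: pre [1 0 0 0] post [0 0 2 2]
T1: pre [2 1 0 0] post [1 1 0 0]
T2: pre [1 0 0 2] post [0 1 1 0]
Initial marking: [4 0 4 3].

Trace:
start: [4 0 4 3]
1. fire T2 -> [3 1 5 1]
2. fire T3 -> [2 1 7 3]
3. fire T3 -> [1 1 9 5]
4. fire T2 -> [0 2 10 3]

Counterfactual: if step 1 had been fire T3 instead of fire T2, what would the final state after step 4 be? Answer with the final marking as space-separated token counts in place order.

(re-executing from step 1 with the substitution; state before step 1: [4 0 4 3])
1. fire T3 -> [3 0 6 5]
2. fire T3 -> [2 0 8 7]
3. fire T3 -> [1 0 10 9]
4. fire T2 -> [0 1 11 7]

0 1 11 7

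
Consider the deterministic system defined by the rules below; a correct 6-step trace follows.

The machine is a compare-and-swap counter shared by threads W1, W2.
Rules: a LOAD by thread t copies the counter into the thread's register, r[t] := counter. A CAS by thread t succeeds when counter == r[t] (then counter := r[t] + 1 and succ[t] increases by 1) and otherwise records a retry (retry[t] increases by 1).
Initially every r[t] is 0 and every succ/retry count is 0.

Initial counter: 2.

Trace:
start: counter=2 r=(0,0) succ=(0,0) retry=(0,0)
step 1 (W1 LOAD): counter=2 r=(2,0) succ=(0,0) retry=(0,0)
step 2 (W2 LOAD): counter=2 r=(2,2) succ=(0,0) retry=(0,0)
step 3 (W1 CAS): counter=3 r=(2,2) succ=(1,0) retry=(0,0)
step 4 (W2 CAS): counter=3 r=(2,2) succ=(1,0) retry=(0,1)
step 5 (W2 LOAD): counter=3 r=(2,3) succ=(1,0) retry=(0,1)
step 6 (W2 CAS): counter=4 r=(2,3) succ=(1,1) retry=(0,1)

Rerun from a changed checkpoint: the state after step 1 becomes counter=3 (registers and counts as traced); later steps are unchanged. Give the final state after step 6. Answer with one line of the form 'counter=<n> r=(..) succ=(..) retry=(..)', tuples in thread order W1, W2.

counter=5 r=(2,4) succ=(0,2) retry=(1,0)

state after step 1 := counter=3 r=(2,0) succ=(0,0) retry=(0,0)
step 2 (W2 LOAD): counter=3 r=(2,3) succ=(0,0) retry=(0,0)
step 3 (W1 CAS): counter=3 r=(2,3) succ=(0,0) retry=(1,0)
step 4 (W2 CAS): counter=4 r=(2,3) succ=(0,1) retry=(1,0)
step 5 (W2 LOAD): counter=4 r=(2,4) succ=(0,1) retry=(1,0)
step 6 (W2 CAS): counter=5 r=(2,4) succ=(0,2) retry=(1,0)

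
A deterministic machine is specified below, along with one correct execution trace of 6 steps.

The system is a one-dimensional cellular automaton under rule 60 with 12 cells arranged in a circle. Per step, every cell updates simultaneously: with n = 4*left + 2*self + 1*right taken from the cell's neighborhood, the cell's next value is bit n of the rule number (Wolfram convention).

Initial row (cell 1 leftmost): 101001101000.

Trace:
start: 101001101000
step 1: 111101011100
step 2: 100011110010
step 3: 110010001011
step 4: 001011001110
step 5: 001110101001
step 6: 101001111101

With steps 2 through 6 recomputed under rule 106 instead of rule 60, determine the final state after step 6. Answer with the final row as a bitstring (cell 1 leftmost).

(re-executing steps 2..6 under rule 106; state before step 2: 111101011100)
step 2: 100110110101
step 3: 101111111011
step 4: 111000001110
step 5: 101000011011
step 6: 110000111110

110000111110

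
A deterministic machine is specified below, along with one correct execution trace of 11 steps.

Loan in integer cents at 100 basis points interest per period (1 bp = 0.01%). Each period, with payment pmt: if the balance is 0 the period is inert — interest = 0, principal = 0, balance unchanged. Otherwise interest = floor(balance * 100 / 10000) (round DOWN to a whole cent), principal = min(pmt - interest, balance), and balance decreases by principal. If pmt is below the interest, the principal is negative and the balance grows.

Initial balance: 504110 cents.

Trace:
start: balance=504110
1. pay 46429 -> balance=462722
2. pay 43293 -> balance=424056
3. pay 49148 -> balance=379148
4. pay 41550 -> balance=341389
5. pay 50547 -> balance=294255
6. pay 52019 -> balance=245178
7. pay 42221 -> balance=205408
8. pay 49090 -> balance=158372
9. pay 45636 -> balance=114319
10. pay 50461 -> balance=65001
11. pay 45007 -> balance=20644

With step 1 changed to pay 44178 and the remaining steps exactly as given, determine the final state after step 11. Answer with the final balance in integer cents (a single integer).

23129

(re-executing from step 1 with the substitution; state before step 1: balance=504110)
1. pay 44178 -> balance=464973
2. pay 43293 -> balance=426329
3. pay 49148 -> balance=381444
4. pay 41550 -> balance=343708
5. pay 50547 -> balance=296598
6. pay 52019 -> balance=247544
7. pay 42221 -> balance=207798
8. pay 49090 -> balance=160785
9. pay 45636 -> balance=116756
10. pay 50461 -> balance=67462
11. pay 45007 -> balance=23129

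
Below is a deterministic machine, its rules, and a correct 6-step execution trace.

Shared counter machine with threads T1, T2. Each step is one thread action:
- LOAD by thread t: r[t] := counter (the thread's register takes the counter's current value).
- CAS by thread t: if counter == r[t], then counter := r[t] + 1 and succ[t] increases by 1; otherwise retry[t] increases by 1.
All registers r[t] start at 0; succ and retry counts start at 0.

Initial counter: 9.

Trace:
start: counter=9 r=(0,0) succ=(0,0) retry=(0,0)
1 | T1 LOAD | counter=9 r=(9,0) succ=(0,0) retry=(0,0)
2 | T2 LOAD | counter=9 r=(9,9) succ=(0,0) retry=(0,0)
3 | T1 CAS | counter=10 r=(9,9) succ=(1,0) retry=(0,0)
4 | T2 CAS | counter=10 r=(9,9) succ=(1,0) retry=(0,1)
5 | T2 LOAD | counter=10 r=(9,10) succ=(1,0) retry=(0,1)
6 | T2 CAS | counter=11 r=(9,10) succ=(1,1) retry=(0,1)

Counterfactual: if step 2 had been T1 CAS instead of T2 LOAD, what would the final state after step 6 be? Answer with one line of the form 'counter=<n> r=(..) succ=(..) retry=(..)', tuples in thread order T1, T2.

(re-executing from step 2 with the substitution; state before step 2: counter=9 r=(9,0) succ=(0,0) retry=(0,0))
2 | T1 CAS | counter=10 r=(9,0) succ=(1,0) retry=(0,0)
3 | T1 CAS | counter=10 r=(9,0) succ=(1,0) retry=(1,0)
4 | T2 CAS | counter=10 r=(9,0) succ=(1,0) retry=(1,1)
5 | T2 LOAD | counter=10 r=(9,10) succ=(1,0) retry=(1,1)
6 | T2 CAS | counter=11 r=(9,10) succ=(1,1) retry=(1,1)

counter=11 r=(9,10) succ=(1,1) retry=(1,1)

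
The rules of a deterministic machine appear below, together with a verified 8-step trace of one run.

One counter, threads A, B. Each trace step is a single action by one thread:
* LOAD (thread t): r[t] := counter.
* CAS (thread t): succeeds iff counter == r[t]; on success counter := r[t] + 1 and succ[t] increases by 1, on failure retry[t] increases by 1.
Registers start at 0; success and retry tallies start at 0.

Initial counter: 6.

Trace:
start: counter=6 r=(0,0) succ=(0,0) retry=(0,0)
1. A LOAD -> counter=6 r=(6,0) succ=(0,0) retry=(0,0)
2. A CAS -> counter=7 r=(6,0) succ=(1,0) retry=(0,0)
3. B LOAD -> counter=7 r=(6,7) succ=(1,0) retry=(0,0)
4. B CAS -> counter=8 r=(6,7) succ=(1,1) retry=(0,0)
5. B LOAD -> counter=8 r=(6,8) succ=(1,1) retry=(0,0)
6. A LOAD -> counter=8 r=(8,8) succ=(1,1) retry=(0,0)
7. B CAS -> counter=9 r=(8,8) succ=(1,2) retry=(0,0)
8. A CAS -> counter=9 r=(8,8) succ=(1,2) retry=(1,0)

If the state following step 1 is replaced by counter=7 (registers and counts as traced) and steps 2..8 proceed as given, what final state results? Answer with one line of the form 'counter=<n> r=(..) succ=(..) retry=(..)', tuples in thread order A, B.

counter=9 r=(8,8) succ=(0,2) retry=(2,0)

state after step 1 := counter=7 r=(6,0) succ=(0,0) retry=(0,0)
2. A CAS -> counter=7 r=(6,0) succ=(0,0) retry=(1,0)
3. B LOAD -> counter=7 r=(6,7) succ=(0,0) retry=(1,0)
4. B CAS -> counter=8 r=(6,7) succ=(0,1) retry=(1,0)
5. B LOAD -> counter=8 r=(6,8) succ=(0,1) retry=(1,0)
6. A LOAD -> counter=8 r=(8,8) succ=(0,1) retry=(1,0)
7. B CAS -> counter=9 r=(8,8) succ=(0,2) retry=(1,0)
8. A CAS -> counter=9 r=(8,8) succ=(0,2) retry=(2,0)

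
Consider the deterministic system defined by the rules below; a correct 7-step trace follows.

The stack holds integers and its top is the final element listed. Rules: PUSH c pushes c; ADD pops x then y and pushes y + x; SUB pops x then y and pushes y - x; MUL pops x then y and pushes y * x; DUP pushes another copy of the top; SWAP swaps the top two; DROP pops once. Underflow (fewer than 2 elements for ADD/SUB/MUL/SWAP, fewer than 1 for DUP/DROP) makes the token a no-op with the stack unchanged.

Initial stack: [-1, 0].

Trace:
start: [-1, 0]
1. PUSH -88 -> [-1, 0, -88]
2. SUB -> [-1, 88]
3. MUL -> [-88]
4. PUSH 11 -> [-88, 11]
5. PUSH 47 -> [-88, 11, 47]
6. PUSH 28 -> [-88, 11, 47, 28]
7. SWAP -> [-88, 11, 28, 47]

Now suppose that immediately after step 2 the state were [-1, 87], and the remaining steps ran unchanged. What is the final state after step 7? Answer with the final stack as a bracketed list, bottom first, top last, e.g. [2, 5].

state after step 2 := [-1, 87]
3. MUL -> [-87]
4. PUSH 11 -> [-87, 11]
5. PUSH 47 -> [-87, 11, 47]
6. PUSH 28 -> [-87, 11, 47, 28]
7. SWAP -> [-87, 11, 28, 47]

[-87, 11, 28, 47]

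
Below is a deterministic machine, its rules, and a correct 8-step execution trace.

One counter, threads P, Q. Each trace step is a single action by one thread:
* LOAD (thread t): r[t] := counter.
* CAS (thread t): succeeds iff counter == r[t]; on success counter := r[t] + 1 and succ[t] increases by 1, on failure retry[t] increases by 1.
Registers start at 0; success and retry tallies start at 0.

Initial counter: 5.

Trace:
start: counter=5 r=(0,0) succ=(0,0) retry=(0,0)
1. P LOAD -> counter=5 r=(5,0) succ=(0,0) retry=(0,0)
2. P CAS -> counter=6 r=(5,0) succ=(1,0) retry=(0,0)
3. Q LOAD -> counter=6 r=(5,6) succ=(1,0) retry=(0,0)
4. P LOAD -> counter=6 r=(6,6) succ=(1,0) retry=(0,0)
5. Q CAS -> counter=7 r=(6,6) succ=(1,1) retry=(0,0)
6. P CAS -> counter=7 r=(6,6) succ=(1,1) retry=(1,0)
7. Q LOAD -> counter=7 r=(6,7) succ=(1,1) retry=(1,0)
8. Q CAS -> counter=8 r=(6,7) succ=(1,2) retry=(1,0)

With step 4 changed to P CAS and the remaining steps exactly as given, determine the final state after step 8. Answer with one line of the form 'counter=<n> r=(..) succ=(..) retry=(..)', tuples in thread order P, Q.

counter=8 r=(5,7) succ=(1,2) retry=(2,0)

(re-executing from step 4 with the substitution; state before step 4: counter=6 r=(5,6) succ=(1,0) retry=(0,0))
4. P CAS -> counter=6 r=(5,6) succ=(1,0) retry=(1,0)
5. Q CAS -> counter=7 r=(5,6) succ=(1,1) retry=(1,0)
6. P CAS -> counter=7 r=(5,6) succ=(1,1) retry=(2,0)
7. Q LOAD -> counter=7 r=(5,7) succ=(1,1) retry=(2,0)
8. Q CAS -> counter=8 r=(5,7) succ=(1,2) retry=(2,0)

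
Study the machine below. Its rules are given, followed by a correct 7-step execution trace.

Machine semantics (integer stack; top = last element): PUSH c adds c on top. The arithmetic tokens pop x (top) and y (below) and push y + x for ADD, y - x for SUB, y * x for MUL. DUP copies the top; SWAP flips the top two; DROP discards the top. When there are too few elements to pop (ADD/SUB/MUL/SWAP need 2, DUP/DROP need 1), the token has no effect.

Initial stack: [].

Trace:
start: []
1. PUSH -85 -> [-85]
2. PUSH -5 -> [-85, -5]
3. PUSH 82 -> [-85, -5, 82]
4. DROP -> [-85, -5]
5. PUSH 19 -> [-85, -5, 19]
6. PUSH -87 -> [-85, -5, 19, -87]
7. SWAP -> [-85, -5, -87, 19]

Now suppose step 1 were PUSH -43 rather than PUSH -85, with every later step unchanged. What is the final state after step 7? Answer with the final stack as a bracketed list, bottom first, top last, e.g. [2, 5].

[-43, -5, -87, 19]

(re-executing from step 1 with the substitution; state before step 1: [])
1. PUSH -43 -> [-43]
2. PUSH -5 -> [-43, -5]
3. PUSH 82 -> [-43, -5, 82]
4. DROP -> [-43, -5]
5. PUSH 19 -> [-43, -5, 19]
6. PUSH -87 -> [-43, -5, 19, -87]
7. SWAP -> [-43, -5, -87, 19]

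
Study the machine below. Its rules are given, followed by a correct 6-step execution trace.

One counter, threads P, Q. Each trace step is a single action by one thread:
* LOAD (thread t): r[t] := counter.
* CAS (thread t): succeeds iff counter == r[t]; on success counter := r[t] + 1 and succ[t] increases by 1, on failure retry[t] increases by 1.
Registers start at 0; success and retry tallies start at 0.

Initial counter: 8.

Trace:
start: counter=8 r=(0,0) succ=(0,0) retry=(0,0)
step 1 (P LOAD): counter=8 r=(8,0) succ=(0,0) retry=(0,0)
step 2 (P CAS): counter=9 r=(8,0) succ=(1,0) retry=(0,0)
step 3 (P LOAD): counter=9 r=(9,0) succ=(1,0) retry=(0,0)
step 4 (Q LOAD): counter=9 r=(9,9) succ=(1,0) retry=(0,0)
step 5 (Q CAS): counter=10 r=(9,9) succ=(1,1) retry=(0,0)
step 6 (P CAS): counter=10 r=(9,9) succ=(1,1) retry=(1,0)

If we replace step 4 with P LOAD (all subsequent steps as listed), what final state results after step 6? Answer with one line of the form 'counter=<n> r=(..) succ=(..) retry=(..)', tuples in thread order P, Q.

counter=10 r=(9,0) succ=(2,0) retry=(0,1)

(re-executing from step 4 with the substitution; state before step 4: counter=9 r=(9,0) succ=(1,0) retry=(0,0))
step 4 (P LOAD): counter=9 r=(9,0) succ=(1,0) retry=(0,0)
step 5 (Q CAS): counter=9 r=(9,0) succ=(1,0) retry=(0,1)
step 6 (P CAS): counter=10 r=(9,0) succ=(2,0) retry=(0,1)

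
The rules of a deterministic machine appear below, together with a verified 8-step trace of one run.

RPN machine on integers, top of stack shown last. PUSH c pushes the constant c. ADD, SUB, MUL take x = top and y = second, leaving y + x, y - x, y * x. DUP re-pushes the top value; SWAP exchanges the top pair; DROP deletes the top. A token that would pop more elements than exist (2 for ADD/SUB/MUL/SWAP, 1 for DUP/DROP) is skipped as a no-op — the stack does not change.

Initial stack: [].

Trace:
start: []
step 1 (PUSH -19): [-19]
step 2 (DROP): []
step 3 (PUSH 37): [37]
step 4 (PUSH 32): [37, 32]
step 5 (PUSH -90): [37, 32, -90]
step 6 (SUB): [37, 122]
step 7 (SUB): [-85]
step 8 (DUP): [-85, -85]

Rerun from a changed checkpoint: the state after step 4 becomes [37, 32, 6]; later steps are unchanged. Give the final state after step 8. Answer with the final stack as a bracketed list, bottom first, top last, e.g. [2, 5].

state after step 4 := [37, 32, 6]
step 5 (PUSH -90): [37, 32, 6, -90]
step 6 (SUB): [37, 32, 96]
step 7 (SUB): [37, -64]
step 8 (DUP): [37, -64, -64]

[37, -64, -64]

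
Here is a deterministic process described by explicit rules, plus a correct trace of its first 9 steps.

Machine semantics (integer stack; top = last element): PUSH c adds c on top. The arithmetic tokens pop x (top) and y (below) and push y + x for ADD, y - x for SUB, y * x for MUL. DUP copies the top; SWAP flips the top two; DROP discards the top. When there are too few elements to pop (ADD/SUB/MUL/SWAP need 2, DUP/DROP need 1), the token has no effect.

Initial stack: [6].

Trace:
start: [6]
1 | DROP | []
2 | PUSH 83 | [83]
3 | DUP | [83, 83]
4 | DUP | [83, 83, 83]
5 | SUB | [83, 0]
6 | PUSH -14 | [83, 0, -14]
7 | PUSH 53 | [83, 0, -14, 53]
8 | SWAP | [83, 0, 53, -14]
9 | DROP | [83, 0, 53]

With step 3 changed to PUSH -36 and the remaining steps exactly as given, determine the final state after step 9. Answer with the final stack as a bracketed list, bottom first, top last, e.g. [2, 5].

[83, 0, 53]

(re-executing from step 3 with the substitution; state before step 3: [83])
3 | PUSH -36 | [83, -36]
4 | DUP | [83, -36, -36]
5 | SUB | [83, 0]
6 | PUSH -14 | [83, 0, -14]
7 | PUSH 53 | [83, 0, -14, 53]
8 | SWAP | [83, 0, 53, -14]
9 | DROP | [83, 0, 53]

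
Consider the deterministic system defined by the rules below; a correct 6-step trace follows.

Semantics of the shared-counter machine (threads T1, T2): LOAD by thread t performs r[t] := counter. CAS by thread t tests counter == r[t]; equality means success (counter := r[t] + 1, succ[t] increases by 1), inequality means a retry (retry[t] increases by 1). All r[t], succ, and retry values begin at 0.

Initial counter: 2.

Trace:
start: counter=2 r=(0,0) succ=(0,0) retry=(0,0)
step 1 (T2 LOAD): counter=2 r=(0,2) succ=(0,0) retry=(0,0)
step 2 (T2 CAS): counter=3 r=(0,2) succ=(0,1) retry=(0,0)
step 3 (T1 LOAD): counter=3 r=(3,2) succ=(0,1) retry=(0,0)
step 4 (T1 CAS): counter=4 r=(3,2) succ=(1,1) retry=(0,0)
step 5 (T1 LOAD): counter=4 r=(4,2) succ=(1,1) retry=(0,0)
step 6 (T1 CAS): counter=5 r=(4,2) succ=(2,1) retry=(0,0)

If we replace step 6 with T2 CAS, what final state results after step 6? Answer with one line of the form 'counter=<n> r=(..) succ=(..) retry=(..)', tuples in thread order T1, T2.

(re-executing from step 6 with the substitution; state before step 6: counter=4 r=(4,2) succ=(1,1) retry=(0,0))
step 6 (T2 CAS): counter=4 r=(4,2) succ=(1,1) retry=(0,1)

counter=4 r=(4,2) succ=(1,1) retry=(0,1)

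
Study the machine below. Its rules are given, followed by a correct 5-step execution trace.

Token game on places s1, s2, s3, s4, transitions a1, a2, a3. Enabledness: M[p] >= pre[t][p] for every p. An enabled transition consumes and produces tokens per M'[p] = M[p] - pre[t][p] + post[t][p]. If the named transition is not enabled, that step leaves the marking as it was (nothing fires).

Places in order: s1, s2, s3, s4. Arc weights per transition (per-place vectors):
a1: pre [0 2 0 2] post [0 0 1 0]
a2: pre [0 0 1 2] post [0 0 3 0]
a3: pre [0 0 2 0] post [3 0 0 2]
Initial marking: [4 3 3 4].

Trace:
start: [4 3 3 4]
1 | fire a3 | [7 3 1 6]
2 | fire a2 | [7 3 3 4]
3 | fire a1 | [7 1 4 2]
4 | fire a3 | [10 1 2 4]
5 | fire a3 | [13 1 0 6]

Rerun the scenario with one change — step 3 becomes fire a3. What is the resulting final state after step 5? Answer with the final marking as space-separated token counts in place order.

10 3 1 6

(re-executing from step 3 with the substitution; state before step 3: [7 3 3 4])
3 | fire a3 | [10 3 1 6]
4 | fire a3 | [10 3 1 6]
5 | fire a3 | [10 3 1 6]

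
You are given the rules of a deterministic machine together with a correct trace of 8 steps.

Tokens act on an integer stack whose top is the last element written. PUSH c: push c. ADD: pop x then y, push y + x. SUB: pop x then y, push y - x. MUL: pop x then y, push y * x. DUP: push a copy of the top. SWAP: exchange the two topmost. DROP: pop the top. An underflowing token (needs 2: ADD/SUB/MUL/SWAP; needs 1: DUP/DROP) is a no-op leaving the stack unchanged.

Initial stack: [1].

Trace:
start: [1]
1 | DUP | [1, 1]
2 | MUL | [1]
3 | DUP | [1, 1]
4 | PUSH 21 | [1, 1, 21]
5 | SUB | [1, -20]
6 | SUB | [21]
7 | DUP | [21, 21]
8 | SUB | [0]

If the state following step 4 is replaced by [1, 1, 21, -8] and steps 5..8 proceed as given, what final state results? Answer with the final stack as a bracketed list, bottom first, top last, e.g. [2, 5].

state after step 4 := [1, 1, 21, -8]
5 | SUB | [1, 1, 29]
6 | SUB | [1, -28]
7 | DUP | [1, -28, -28]
8 | SUB | [1, 0]

[1, 0]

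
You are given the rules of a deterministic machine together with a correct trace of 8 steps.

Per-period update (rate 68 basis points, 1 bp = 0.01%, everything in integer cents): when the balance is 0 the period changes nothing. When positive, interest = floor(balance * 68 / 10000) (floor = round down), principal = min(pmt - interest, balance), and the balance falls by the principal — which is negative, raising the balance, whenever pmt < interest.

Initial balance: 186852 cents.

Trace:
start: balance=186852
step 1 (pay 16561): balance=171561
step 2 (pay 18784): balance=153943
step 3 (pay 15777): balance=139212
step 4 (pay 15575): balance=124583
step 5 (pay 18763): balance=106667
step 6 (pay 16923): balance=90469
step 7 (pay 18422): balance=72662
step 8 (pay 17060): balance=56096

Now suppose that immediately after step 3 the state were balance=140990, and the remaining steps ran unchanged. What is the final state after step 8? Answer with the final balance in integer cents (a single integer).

57934

state after step 3 := balance=140990
step 4 (pay 15575): balance=126373
step 5 (pay 18763): balance=108469
step 6 (pay 16923): balance=92283
step 7 (pay 18422): balance=74488
step 8 (pay 17060): balance=57934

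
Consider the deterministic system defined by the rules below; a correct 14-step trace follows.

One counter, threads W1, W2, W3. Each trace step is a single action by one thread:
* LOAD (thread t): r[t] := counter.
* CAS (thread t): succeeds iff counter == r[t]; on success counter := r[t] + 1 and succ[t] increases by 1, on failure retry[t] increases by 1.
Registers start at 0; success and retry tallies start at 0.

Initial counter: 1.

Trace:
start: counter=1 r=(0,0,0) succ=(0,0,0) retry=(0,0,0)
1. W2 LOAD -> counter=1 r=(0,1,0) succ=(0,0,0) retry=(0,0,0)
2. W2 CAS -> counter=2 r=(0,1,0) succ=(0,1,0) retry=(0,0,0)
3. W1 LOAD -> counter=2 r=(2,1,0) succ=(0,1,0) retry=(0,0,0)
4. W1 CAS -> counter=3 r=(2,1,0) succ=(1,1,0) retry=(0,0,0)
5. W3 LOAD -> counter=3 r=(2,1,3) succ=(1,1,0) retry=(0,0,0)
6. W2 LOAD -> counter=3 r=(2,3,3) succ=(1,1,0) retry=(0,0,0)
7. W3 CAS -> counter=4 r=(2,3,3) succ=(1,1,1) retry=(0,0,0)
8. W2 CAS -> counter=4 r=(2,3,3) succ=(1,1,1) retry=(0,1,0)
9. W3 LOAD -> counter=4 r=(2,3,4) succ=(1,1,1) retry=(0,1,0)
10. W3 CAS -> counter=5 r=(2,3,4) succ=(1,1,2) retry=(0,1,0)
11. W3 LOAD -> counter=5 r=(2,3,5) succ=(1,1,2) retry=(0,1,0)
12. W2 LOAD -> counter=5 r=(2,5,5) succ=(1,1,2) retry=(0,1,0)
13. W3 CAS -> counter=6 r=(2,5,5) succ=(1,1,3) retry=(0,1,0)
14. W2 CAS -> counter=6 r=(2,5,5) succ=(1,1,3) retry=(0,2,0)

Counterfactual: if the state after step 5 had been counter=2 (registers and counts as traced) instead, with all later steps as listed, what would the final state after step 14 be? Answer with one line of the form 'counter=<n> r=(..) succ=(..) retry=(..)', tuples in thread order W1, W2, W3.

counter=5 r=(2,4,4) succ=(1,2,2) retry=(0,1,1)

state after step 5 := counter=2 r=(2,1,3) succ=(1,1,0) retry=(0,0,0)
6. W2 LOAD -> counter=2 r=(2,2,3) succ=(1,1,0) retry=(0,0,0)
7. W3 CAS -> counter=2 r=(2,2,3) succ=(1,1,0) retry=(0,0,1)
8. W2 CAS -> counter=3 r=(2,2,3) succ=(1,2,0) retry=(0,0,1)
9. W3 LOAD -> counter=3 r=(2,2,3) succ=(1,2,0) retry=(0,0,1)
10. W3 CAS -> counter=4 r=(2,2,3) succ=(1,2,1) retry=(0,0,1)
11. W3 LOAD -> counter=4 r=(2,2,4) succ=(1,2,1) retry=(0,0,1)
12. W2 LOAD -> counter=4 r=(2,4,4) succ=(1,2,1) retry=(0,0,1)
13. W3 CAS -> counter=5 r=(2,4,4) succ=(1,2,2) retry=(0,0,1)
14. W2 CAS -> counter=5 r=(2,4,4) succ=(1,2,2) retry=(0,1,1)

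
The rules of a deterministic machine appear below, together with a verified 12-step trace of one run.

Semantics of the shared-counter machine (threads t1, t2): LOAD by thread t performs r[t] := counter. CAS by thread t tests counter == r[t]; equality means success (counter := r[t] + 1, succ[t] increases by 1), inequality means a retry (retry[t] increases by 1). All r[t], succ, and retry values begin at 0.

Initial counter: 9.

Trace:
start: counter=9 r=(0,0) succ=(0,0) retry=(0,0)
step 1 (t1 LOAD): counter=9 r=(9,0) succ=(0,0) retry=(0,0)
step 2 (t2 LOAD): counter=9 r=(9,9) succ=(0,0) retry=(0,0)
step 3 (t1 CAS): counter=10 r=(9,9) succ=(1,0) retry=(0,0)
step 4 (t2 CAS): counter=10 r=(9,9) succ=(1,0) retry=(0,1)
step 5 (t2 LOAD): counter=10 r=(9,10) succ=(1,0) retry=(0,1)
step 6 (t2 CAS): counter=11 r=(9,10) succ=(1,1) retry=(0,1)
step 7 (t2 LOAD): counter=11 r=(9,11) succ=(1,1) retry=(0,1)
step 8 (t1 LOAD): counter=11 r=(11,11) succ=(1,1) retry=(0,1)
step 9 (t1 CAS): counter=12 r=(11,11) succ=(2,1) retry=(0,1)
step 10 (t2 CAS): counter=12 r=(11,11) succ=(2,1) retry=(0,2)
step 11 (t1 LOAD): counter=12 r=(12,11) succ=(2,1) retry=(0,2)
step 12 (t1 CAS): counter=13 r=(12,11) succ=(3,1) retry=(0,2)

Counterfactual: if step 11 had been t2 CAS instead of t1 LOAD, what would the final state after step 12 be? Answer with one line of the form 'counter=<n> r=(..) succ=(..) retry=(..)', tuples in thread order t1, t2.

counter=12 r=(11,11) succ=(2,1) retry=(1,3)

(re-executing from step 11 with the substitution; state before step 11: counter=12 r=(11,11) succ=(2,1) retry=(0,2))
step 11 (t2 CAS): counter=12 r=(11,11) succ=(2,1) retry=(0,3)
step 12 (t1 CAS): counter=12 r=(11,11) succ=(2,1) retry=(1,3)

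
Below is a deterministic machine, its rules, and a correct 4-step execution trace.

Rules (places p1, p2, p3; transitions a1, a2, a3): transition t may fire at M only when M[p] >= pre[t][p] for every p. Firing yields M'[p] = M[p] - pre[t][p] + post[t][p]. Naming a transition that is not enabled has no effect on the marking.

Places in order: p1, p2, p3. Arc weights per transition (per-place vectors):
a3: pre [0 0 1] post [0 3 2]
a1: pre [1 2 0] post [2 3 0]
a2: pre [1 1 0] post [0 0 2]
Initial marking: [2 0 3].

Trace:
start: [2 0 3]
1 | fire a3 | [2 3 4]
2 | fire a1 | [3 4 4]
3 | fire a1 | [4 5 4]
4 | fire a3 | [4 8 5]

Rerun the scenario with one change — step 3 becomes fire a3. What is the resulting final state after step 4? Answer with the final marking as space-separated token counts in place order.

3 10 6

(re-executing from step 3 with the substitution; state before step 3: [3 4 4])
3 | fire a3 | [3 7 5]
4 | fire a3 | [3 10 6]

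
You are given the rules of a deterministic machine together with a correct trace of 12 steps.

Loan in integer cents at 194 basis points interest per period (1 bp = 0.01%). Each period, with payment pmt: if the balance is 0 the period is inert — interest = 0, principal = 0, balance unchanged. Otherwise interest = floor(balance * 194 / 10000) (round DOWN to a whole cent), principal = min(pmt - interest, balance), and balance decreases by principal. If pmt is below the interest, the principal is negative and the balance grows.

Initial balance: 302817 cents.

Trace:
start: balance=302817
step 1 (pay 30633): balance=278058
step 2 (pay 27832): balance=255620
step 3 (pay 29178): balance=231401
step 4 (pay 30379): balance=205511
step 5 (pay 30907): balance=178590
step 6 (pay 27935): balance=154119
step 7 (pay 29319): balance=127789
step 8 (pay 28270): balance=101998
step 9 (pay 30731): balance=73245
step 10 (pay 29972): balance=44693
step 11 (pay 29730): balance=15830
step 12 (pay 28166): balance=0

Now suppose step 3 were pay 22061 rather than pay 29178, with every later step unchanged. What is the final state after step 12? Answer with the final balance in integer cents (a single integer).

(re-executing from step 3 with the substitution; state before step 3: balance=255620)
step 3 (pay 22061): balance=238518
step 4 (pay 30379): balance=212766
step 5 (pay 30907): balance=185986
step 6 (pay 27935): balance=161659
step 7 (pay 29319): balance=135476
step 8 (pay 28270): balance=109834
step 9 (pay 30731): balance=81233
step 10 (pay 29972): balance=52836
step 11 (pay 29730): balance=24131
step 12 (pay 28166): balance=0

0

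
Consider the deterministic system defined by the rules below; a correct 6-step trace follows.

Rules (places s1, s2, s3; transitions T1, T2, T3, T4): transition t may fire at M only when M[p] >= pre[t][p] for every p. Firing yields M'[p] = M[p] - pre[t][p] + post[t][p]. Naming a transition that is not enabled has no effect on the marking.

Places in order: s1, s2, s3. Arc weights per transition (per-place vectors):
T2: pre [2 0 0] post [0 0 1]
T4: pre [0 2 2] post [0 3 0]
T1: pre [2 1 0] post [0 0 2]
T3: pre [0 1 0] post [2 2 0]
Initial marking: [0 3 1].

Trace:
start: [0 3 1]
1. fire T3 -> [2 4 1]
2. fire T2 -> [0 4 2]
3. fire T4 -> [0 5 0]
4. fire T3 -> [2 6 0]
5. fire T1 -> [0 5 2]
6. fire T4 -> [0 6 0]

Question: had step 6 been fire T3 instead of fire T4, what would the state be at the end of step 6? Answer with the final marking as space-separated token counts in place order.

2 6 2

(re-executing from step 6 with the substitution; state before step 6: [0 5 2])
6. fire T3 -> [2 6 2]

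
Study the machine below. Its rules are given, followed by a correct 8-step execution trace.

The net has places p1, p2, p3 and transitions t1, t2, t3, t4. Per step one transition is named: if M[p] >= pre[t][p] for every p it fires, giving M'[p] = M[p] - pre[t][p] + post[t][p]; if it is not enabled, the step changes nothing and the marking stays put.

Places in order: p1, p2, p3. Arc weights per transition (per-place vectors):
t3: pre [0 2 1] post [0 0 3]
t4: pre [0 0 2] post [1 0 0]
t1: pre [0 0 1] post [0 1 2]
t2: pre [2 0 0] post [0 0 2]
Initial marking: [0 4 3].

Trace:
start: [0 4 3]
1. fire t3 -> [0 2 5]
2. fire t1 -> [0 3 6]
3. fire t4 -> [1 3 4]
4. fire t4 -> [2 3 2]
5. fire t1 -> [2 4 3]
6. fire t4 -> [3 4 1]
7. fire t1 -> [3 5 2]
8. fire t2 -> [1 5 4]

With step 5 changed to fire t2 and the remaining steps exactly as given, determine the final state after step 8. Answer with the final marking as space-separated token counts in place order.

1 4 3

(re-executing from step 5 with the substitution; state before step 5: [2 3 2])
5. fire t2 -> [0 3 4]
6. fire t4 -> [1 3 2]
7. fire t1 -> [1 4 3]
8. fire t2 -> [1 4 3]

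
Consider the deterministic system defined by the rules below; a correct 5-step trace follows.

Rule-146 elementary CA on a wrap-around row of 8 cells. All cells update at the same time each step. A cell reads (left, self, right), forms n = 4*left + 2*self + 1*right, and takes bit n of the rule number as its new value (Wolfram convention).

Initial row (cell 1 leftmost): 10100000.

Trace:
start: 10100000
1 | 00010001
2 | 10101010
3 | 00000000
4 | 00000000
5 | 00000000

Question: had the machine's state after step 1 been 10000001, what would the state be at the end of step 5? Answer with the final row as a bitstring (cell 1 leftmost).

00100100

state after step 1 := 10000001
2 | 01000010
3 | 10100101
4 | 00011000
5 | 00100100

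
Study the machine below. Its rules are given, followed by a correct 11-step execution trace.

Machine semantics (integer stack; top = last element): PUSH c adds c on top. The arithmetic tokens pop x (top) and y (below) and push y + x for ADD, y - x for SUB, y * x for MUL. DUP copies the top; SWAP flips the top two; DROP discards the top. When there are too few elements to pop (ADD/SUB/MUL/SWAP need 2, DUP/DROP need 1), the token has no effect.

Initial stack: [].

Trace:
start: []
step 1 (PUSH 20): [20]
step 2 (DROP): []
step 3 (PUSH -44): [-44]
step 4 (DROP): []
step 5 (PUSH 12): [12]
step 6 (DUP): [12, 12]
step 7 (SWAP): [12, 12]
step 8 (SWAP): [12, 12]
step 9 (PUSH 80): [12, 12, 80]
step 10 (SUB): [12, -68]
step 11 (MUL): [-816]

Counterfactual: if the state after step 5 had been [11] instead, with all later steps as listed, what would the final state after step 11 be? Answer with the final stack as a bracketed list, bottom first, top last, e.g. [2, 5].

state after step 5 := [11]
step 6 (DUP): [11, 11]
step 7 (SWAP): [11, 11]
step 8 (SWAP): [11, 11]
step 9 (PUSH 80): [11, 11, 80]
step 10 (SUB): [11, -69]
step 11 (MUL): [-759]

[-759]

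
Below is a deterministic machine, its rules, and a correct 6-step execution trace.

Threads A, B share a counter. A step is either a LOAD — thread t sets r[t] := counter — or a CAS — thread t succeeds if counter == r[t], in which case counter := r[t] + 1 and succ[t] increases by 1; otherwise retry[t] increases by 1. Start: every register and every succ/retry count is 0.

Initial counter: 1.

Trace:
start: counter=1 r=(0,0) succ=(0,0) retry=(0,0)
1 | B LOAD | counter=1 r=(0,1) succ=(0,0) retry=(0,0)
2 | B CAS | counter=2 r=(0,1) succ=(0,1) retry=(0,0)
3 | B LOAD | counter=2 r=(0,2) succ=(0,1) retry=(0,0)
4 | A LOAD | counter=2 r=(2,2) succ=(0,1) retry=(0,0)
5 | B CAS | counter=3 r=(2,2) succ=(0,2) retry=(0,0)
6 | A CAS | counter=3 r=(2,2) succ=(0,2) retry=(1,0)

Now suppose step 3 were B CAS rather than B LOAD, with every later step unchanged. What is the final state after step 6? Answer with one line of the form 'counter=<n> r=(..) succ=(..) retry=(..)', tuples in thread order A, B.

(re-executing from step 3 with the substitution; state before step 3: counter=2 r=(0,1) succ=(0,1) retry=(0,0))
3 | B CAS | counter=2 r=(0,1) succ=(0,1) retry=(0,1)
4 | A LOAD | counter=2 r=(2,1) succ=(0,1) retry=(0,1)
5 | B CAS | counter=2 r=(2,1) succ=(0,1) retry=(0,2)
6 | A CAS | counter=3 r=(2,1) succ=(1,1) retry=(0,2)

counter=3 r=(2,1) succ=(1,1) retry=(0,2)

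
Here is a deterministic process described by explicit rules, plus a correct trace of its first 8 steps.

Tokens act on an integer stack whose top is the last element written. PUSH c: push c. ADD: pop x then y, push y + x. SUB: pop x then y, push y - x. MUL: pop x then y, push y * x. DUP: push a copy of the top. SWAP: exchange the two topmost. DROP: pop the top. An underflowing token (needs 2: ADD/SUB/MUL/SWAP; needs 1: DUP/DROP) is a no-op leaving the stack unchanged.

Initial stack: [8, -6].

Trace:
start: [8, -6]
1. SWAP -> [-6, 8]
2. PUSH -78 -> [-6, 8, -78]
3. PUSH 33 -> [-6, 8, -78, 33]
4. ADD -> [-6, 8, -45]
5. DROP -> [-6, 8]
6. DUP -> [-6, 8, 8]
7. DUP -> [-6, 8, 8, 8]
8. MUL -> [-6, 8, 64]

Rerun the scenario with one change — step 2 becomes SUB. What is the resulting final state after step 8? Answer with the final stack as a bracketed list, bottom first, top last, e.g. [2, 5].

(re-executing from step 2 with the substitution; state before step 2: [-6, 8])
2. SUB -> [-14]
3. PUSH 33 -> [-14, 33]
4. ADD -> [19]
5. DROP -> []
6. DUP -> []
7. DUP -> []
8. MUL -> []

[]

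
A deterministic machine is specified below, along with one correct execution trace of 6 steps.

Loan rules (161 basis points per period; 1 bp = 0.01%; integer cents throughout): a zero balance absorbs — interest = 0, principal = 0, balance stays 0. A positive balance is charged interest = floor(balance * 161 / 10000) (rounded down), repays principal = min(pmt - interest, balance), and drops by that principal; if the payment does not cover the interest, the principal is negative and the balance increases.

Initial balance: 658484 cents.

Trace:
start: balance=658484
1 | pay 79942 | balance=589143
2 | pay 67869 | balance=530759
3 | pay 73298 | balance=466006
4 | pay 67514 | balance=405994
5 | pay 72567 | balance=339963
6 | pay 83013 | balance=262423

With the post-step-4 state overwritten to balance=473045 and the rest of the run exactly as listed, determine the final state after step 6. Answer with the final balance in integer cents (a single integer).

state after step 4 := balance=473045
5 | pay 72567 | balance=408094
6 | pay 83013 | balance=331651

331651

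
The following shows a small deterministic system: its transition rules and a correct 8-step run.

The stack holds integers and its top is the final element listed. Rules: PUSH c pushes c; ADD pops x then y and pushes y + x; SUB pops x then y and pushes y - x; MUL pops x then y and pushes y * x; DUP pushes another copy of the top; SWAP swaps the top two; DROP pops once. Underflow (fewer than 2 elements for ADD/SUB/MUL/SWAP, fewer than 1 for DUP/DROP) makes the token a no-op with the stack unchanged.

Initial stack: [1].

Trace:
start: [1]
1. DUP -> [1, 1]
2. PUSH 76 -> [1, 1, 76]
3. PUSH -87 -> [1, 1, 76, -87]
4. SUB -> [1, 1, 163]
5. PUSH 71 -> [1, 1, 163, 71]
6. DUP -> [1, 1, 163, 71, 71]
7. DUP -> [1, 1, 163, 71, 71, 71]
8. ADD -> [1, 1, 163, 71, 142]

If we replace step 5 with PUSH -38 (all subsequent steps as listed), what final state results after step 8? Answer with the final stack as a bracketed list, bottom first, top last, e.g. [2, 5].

(re-executing from step 5 with the substitution; state before step 5: [1, 1, 163])
5. PUSH -38 -> [1, 1, 163, -38]
6. DUP -> [1, 1, 163, -38, -38]
7. DUP -> [1, 1, 163, -38, -38, -38]
8. ADD -> [1, 1, 163, -38, -76]

[1, 1, 163, -38, -76]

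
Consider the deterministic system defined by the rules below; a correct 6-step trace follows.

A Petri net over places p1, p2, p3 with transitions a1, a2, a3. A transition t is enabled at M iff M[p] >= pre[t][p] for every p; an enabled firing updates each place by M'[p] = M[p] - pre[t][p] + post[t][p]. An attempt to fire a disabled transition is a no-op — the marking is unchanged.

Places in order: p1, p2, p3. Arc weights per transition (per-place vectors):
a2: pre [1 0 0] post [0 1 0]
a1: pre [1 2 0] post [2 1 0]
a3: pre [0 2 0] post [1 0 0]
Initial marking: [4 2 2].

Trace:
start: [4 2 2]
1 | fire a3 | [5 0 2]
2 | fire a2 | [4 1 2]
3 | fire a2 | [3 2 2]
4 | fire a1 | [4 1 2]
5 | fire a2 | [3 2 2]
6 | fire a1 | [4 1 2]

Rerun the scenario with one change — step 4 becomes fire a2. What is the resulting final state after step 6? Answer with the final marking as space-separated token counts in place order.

(re-executing from step 4 with the substitution; state before step 4: [3 2 2])
4 | fire a2 | [2 3 2]
5 | fire a2 | [1 4 2]
6 | fire a1 | [2 3 2]

2 3 2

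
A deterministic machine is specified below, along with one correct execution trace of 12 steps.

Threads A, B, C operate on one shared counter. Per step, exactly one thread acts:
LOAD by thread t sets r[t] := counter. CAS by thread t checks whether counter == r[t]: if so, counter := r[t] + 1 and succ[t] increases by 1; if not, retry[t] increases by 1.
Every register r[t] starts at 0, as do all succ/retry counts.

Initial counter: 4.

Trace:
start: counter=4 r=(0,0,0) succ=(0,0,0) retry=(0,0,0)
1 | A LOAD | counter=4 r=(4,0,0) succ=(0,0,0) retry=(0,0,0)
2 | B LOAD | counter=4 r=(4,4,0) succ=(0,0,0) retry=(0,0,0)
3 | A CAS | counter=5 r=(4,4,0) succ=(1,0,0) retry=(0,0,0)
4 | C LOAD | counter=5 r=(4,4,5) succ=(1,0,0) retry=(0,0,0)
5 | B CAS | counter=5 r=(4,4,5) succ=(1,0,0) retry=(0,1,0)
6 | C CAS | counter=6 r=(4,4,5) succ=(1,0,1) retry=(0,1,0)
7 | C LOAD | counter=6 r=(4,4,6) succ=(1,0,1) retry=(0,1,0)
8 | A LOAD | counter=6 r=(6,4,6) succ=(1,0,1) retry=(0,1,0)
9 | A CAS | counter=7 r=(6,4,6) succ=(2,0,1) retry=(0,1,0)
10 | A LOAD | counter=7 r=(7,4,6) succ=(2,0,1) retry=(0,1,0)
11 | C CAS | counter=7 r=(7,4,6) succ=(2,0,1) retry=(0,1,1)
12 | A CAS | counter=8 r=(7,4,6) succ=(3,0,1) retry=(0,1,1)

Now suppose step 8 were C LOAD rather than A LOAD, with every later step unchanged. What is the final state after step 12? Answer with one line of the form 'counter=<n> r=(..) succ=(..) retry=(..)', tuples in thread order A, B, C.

(re-executing from step 8 with the substitution; state before step 8: counter=6 r=(4,4,6) succ=(1,0,1) retry=(0,1,0))
8 | C LOAD | counter=6 r=(4,4,6) succ=(1,0,1) retry=(0,1,0)
9 | A CAS | counter=6 r=(4,4,6) succ=(1,0,1) retry=(1,1,0)
10 | A LOAD | counter=6 r=(6,4,6) succ=(1,0,1) retry=(1,1,0)
11 | C CAS | counter=7 r=(6,4,6) succ=(1,0,2) retry=(1,1,0)
12 | A CAS | counter=7 r=(6,4,6) succ=(1,0,2) retry=(2,1,0)

counter=7 r=(6,4,6) succ=(1,0,2) retry=(2,1,0)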